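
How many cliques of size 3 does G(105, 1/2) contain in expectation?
E[# K_3] = C(105, 3) · (1/2)^C(3, 2) = 187460 / 2^3 = 46865/2 = 23432.5

For each 3-subset S of vertices (there are C(105, 3) = 187460 such S), let X_S = 1 if S induces a K_3 (all C(3, 2) = 3 edges present). Then P(X_S = 1) = (1/2)^3 = 1/8. By linearity of expectation, E[# K_3] = C(105, 3) · (1/2)^3 = 187460 / 8 = 46865/2 = 23432.5.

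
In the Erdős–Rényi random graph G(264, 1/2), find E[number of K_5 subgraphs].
E[# K_5] = C(264, 5) · (1/2)^C(5, 2) = 10287114552 / 2^10 = 1285889319/128 = 10046010.3046875

For each 5-subset S of vertices (there are C(264, 5) = 10287114552 such S), let X_S = 1 if S induces a K_5 (all C(5, 2) = 10 edges present). Then P(X_S = 1) = (1/2)^10 = 1/1024. By linearity of expectation, E[# K_5] = C(264, 5) · (1/2)^10 = 10287114552 / 1024 = 1285889319/128 = 10046010.3046875.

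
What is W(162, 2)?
W(162, 2) = 162 + 1 = 163

A 2-term AP is any pair of integers, so a monochromatic 2-AP exists iff some colour is used at least twice. With 162 colours, the colouring i ↦ i on {1, ..., 162} uses each colour once, avoiding any monochromatic pair, so W(162, 2) > 162. For {1, ..., 163}, pigeonhole forces two integers of the same colour, which form a monochromatic 2-AP. Hence W(162, 2) = 163.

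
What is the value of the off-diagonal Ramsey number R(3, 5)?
R(3, 5) = 14

Lower bound: an explicit 2-colouring of K_{13} (typically a Paley-type or other structured construction) avoids a red K_3 and a blue K_5, showing R(3, 5) > 13.
Upper bound: the Erdős–Szekeres recurrence R(r, t') ≤ R(r−1, t') + R(r, t'−1) yields R(3, 5) ≤ 14.
Hence R(3, 5) = 14.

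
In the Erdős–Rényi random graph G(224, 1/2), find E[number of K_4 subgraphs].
E[# K_4] = C(224, 4) · (1/2)^C(4, 2) = 102114376 / 2^6 = 12764297/8 = 1595537.125

For each 4-subset S of vertices (there are C(224, 4) = 102114376 such S), let X_S = 1 if S induces a K_4 (all C(4, 2) = 6 edges present). Then P(X_S = 1) = (1/2)^6 = 1/64. By linearity of expectation, E[# K_4] = C(224, 4) · (1/2)^6 = 102114376 / 64 = 12764297/8 = 1595537.125.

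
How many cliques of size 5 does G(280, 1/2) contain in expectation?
E[# K_5] = C(280, 5) · (1/2)^C(5, 2) = 13836130056 / 2^10 = 1729516257/128 = 13511845.7578125

For each 5-subset S of vertices (there are C(280, 5) = 13836130056 such S), let X_S = 1 if S induces a K_5 (all C(5, 2) = 10 edges present). Then P(X_S = 1) = (1/2)^10 = 1/1024. By linearity of expectation, E[# K_5] = C(280, 5) · (1/2)^10 = 13836130056 / 1024 = 1729516257/128 = 13511845.7578125.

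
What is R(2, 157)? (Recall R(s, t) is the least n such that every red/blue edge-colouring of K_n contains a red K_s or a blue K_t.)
R(2, 157) = 157

R(2, k) = k for all k ≥ 2: in a 2-colouring of K_k, either some edge is red (a red K_2) or all edges are blue (a blue K_k). And K_{156} coloured all-blue has no blue K_157, so R(2, 157) > 156. Hence R(2, 157) = 157.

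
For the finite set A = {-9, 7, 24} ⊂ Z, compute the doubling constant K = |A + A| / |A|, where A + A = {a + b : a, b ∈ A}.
K = |A + A| / |A| = 6/3 = 2

Enumerate A + A = {a + b : a, b ∈ A}. With |A| = 3, there are |A|^2 = 9 ordered sum pairs; collecting distinct values, A + A = {-18, -2, 14, 15, 31, 48}, so |A + A| = 6. Thus K = 6/3 = 2. For comparison, the minimum possible |A + A| over all 3-element sets is 2·3 − 1 = 5 (so min K = 5/3), attained only by arithmetic progressions.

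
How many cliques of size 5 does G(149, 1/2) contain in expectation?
E[# K_5] = C(149, 5) · (1/2)^C(5, 2) = 571880029 / 2^10 ≈ 558476.590820

For each 5-subset S of vertices (there are C(149, 5) = 571880029 such S), let X_S = 1 if S induces a K_5 (all C(5, 2) = 10 edges present). Then P(X_S = 1) = (1/2)^10 = 1/1024. By linearity of expectation, E[# K_5] = C(149, 5) · (1/2)^10 = 571880029 / 1024 ≈ 558476.590820.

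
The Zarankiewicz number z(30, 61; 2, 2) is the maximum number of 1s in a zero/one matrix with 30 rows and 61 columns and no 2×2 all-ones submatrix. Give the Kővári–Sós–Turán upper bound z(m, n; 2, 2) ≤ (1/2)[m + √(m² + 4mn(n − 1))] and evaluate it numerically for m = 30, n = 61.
z(30, 61; 2, 2) ≤ (1/2)[30 + √(30² + 4·30·61·60)] = (1/2)[30 + √440100] = 346.7002

Kővári–Sós–Turán: let r_1, ..., r_30 be the row sums and z = Σ r_i the total number of 1s. Each pair of columns can share at most one row with both entries 1 (else a 2×2 all-ones block appears), so Σ_i C(r_i, 2) ≤ C(61, 2) = 1830. By convexity Σ_i C(r_i, 2) ≥ 30·C(z/30, 2) = z(z − 30)/(2·30), giving z² − 30z − 30·61·60 ≤ 0 and hence z ≤ (1/2)[30 + √(900 + 4·109800)] = (1/2)[30 + √440100] ≈ (1/2)(30 + 663.4003) = 346.7002.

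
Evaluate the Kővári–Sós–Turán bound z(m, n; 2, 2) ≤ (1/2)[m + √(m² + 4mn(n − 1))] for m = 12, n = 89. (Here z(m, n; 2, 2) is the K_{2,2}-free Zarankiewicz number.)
z(12, 89; 2, 2) ≤ (1/2)[12 + √(12² + 4·12·89·88)] = (1/2)[12 + √376080] = 312.6268

Kővári–Sós–Turán: let r_1, ..., r_12 be the row sums and z = Σ r_i the total number of 1s. Each pair of columns can share at most one row with both entries 1 (else a 2×2 all-ones block appears), so Σ_i C(r_i, 2) ≤ C(89, 2) = 3916. By convexity Σ_i C(r_i, 2) ≥ 12·C(z/12, 2) = z(z − 12)/(2·12), giving z² − 12z − 12·89·88 ≤ 0 and hence z ≤ (1/2)[12 + √(144 + 4·93984)] = (1/2)[12 + √376080] ≈ (1/2)(12 + 613.2536) = 312.6268.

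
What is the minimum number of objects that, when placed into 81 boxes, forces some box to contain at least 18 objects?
n = (18 − 1)·81 + 1 = 1378

By the generalised pigeonhole principle, to guarantee some box contains ≥ r objects we need more than (r − 1) · k objects total. Threshold: n = (r − 1) · k + 1. With r = 18 and k = 81: n = 17 · 81 + 1 = 1377 + 1 = 1378. For n = 1377 = 17 · 81, we can put exactly 17 objects in every box, avoiding 18 in any single one — so 1378 is tight.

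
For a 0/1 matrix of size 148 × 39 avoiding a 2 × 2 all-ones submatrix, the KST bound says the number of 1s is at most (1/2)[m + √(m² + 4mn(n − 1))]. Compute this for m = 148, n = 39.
z(148, 39; 2, 2) ≤ (1/2)[148 + √(148² + 4·148·39·38)] = (1/2)[148 + √899248] = 548.1434

Kővári–Sós–Turán: let r_1, ..., r_148 be the row sums and z = Σ r_i the total number of 1s. Each pair of columns can share at most one row with both entries 1 (else a 2×2 all-ones block appears), so Σ_i C(r_i, 2) ≤ C(39, 2) = 741. By convexity Σ_i C(r_i, 2) ≥ 148·C(z/148, 2) = z(z − 148)/(2·148), giving z² − 148z − 148·39·38 ≤ 0 and hence z ≤ (1/2)[148 + √(21904 + 4·219336)] = (1/2)[148 + √899248] ≈ (1/2)(148 + 948.2869) = 548.1434.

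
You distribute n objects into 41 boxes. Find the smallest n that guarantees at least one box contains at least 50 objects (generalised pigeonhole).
n = (50 − 1)·41 + 1 = 2010

By the generalised pigeonhole principle, to guarantee some box contains ≥ r objects we need more than (r − 1) · k objects total. Threshold: n = (r − 1) · k + 1. With r = 50 and k = 41: n = 49 · 41 + 1 = 2009 + 1 = 2010. For n = 2009 = 49 · 41, we can put exactly 49 objects in every box, avoiding 50 in any single one — so 2010 is tight.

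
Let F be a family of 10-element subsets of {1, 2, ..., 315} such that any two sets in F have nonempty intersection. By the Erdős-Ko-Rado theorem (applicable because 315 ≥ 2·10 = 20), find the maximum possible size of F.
max |F| = C(314, 9) = 72837767741372062

The Erdős-Ko-Rado theorem states: for n ≥ 2k, an intersecting family of k-subsets of an n-element set has size at most C(n − 1, k − 1), with equality for 'star' families {A ⊆ [n] : |A| = k, i ∈ A} (fix an element i). For n = 315, k = 10: C(314, 9) = 72837767741372062.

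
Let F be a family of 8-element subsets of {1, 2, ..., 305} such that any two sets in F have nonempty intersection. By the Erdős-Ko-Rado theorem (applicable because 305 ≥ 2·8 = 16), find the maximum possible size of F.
max |F| = C(304, 7) = 44408675593360

Erdős-Ko-Rado (1961): when n ≥ 2k, max |F| = C(n−1, k−1). The bound is attained by the star {A : i ∈ A} for any fixed i ∈ [n]. Here C(305−1, 8−1) = C(304, 7) = 44408675593360.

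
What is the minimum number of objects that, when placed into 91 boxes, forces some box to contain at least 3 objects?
n = (3 − 1)·91 + 1 = 183

By the generalised pigeonhole principle, to guarantee some box contains ≥ r objects we need more than (r − 1) · k objects total. Threshold: n = (r − 1) · k + 1. With r = 3 and k = 91: n = 2 · 91 + 1 = 182 + 1 = 183. For n = 182 = 2 · 91, we can put exactly 2 objects in every box, avoiding 3 in any single one — so 183 is tight.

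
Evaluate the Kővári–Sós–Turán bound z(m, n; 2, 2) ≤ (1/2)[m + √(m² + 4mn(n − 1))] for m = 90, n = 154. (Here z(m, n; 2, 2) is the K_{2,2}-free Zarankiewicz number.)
z(90, 154; 2, 2) ≤ (1/2)[90 + √(90² + 4·90·154·153)] = (1/2)[90 + √8490420] = 1501.9163

Kővári–Sós–Turán: let r_1, ..., r_90 be the row sums and z = Σ r_i the total number of 1s. Each pair of columns can share at most one row with both entries 1 (else a 2×2 all-ones block appears), so Σ_i C(r_i, 2) ≤ C(154, 2) = 11781. By convexity Σ_i C(r_i, 2) ≥ 90·C(z/90, 2) = z(z − 90)/(2·90), giving z² − 90z − 90·154·153 ≤ 0 and hence z ≤ (1/2)[90 + √(8100 + 4·2120580)] = (1/2)[90 + √8490420] ≈ (1/2)(90 + 2913.8325) = 1501.9163.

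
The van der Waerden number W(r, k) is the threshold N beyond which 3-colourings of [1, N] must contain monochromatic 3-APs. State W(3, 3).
W(3, 3) = 27

This is a classical value, W(3, 3) = 27, established by combining an explicit 3-colouring of {1, ..., 26} with no monochromatic 3-AP (giving the lower bound W(3, 3) > 26) and a finite case analysis / exhaustive computer search showing every 3-colouring of {1, ..., 27} has such an AP.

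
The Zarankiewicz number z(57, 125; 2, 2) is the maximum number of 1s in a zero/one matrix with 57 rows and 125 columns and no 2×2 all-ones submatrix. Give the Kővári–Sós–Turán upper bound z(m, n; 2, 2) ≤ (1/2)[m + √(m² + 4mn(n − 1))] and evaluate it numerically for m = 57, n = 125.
z(57, 125; 2, 2) ≤ (1/2)[57 + √(57² + 4·57·125·124)] = (1/2)[57 + √3537249] = 968.8788

Kővári–Sós–Turán: let r_1, ..., r_57 be the row sums and z = Σ r_i the total number of 1s. Each pair of columns can share at most one row with both entries 1 (else a 2×2 all-ones block appears), so Σ_i C(r_i, 2) ≤ C(125, 2) = 7750. By convexity Σ_i C(r_i, 2) ≥ 57·C(z/57, 2) = z(z − 57)/(2·57), giving z² − 57z − 57·125·124 ≤ 0 and hence z ≤ (1/2)[57 + √(3249 + 4·883500)] = (1/2)[57 + √3537249] ≈ (1/2)(57 + 1880.7576) = 968.8788.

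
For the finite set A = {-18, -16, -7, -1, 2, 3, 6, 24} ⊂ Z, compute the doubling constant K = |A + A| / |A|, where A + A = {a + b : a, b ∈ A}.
K = |A + A| / |A| = 32/8 = 4

Enumerate A + A = {a + b : a, b ∈ A}. With |A| = 8, there are |A|^2 = 64 ordered sum pairs; collecting distinct values, A + A = {-36, -34, -32, -25, -23, -19, -17, -16, -15, -14, -13, -12, -10, -8, -5, -4, -2, -1, 1, 2, 4, 5, 6, 8, 9, 12, 17, 23, 26, 27, 30, 48}, so |A + A| = 32. Thus K = 32/8 = 4. For comparison, the minimum possible |A + A| over all 8-element sets is 2·8 − 1 = 15 (so min K = 15/8), attained only by arithmetic progressions.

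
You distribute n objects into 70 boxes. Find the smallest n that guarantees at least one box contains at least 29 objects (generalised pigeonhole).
n = (29 − 1)·70 + 1 = 1961

By the generalised pigeonhole principle, to guarantee some box contains ≥ r objects we need more than (r − 1) · k objects total. Threshold: n = (r − 1) · k + 1. With r = 29 and k = 70: n = 28 · 70 + 1 = 1960 + 1 = 1961. For n = 1960 = 28 · 70, we can put exactly 28 objects in every box, avoiding 29 in any single one — so 1961 is tight.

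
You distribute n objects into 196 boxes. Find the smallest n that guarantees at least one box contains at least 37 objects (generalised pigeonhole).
n = (37 − 1)·196 + 1 = 7057

By the generalised pigeonhole principle, to guarantee some box contains ≥ r objects we need more than (r − 1) · k objects total. Threshold: n = (r − 1) · k + 1. With r = 37 and k = 196: n = 36 · 196 + 1 = 7056 + 1 = 7057. For n = 7056 = 36 · 196, we can put exactly 36 objects in every box, avoiding 37 in any single one — so 7057 is tight.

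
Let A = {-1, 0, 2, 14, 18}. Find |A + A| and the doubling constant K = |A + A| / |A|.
K = |A + A| / |A| = 15/5 = 3

Enumerate A + A = {a + b : a, b ∈ A}. With |A| = 5, there are |A|^2 = 25 ordered sum pairs; collecting distinct values, A + A = {-2, -1, 0, 1, 2, 4, 13, 14, 16, 17, 18, 20, 28, 32, 36}, so |A + A| = 15. Thus K = 15/5 = 3. For comparison, the minimum possible |A + A| over all 5-element sets is 2·5 − 1 = 9 (so min K = 9/5), attained only by arithmetic progressions.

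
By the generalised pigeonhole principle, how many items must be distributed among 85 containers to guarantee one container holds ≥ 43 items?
n = (43 − 1)·85 + 1 = 3571

By the generalised pigeonhole principle, to guarantee some box contains ≥ r objects we need more than (r − 1) · k objects total. Threshold: n = (r − 1) · k + 1. With r = 43 and k = 85: n = 42 · 85 + 1 = 3570 + 1 = 3571. For n = 3570 = 42 · 85, we can put exactly 42 objects in every box, avoiding 43 in any single one — so 3571 is tight.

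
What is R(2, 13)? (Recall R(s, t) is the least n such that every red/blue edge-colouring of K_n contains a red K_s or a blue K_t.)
R(2, 13) = 13

R(2, k) = k for all k ≥ 2: in a 2-colouring of K_k, either some edge is red (a red K_2) or all edges are blue (a blue K_k). And K_{12} coloured all-blue has no blue K_13, so R(2, 13) > 12. Hence R(2, 13) = 13.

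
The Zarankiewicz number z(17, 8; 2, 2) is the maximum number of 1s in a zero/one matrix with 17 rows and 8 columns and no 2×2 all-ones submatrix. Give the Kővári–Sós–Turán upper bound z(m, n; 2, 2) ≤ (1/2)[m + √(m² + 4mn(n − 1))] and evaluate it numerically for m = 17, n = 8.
z(17, 8; 2, 2) ≤ (1/2)[17 + √(17² + 4·17·8·7)] = (1/2)[17 + √4097] = 40.5039

Kővári–Sós–Turán: let r_1, ..., r_17 be the row sums and z = Σ r_i the total number of 1s. Each pair of columns can share at most one row with both entries 1 (else a 2×2 all-ones block appears), so Σ_i C(r_i, 2) ≤ C(8, 2) = 28. By convexity Σ_i C(r_i, 2) ≥ 17·C(z/17, 2) = z(z − 17)/(2·17), giving z² − 17z − 17·8·7 ≤ 0 and hence z ≤ (1/2)[17 + √(289 + 4·952)] = (1/2)[17 + √4097] ≈ (1/2)(17 + 64.0078) = 40.5039.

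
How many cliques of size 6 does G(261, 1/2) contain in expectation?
E[# K_6] = C(261, 6) · (1/2)^C(6, 2) = 414356272512 / 2^15 = 3237158379/256 ≈ 12645149.917969

For each 6-subset S of vertices (there are C(261, 6) = 414356272512 such S), let X_S = 1 if S induces a K_6 (all C(6, 2) = 15 edges present). Then P(X_S = 1) = (1/2)^15 = 1/32768. By linearity of expectation, E[# K_6] = C(261, 6) · (1/2)^15 = 414356272512 / 32768 = 3237158379/256 ≈ 12645149.917969.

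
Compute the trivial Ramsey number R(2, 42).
R(2, 42) = 42

R(2, k) = k for all k ≥ 2: in a 2-colouring of K_k, either some edge is red (a red K_2) or all edges are blue (a blue K_k). And K_{41} coloured all-blue has no blue K_42, so R(2, 42) > 41. Hence R(2, 42) = 42.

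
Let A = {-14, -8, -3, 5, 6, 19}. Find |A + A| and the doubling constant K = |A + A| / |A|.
K = |A + A| / |A| = 20/6 = 10/3

Enumerate A + A = {a + b : a, b ∈ A}. With |A| = 6, there are |A|^2 = 36 ordered sum pairs; collecting distinct values, A + A = {-28, -22, -17, -16, -11, -9, -8, -6, -3, -2, 2, 3, 5, 10, 11, 12, 16, 24, 25, 38}, so |A + A| = 20. Thus K = 20/6 = 10/3. For comparison, the minimum possible |A + A| over all 6-element sets is 2·6 − 1 = 11 (so min K = 11/6), attained only by arithmetic progressions.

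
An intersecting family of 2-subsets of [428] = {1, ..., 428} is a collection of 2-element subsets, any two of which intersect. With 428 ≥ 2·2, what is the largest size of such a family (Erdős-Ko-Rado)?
max |F| = C(427, 1) = 427

Erdős-Ko-Rado (1961): when n ≥ 2k, max |F| = C(n−1, k−1). The bound is attained by the star {A : i ∈ A} for any fixed i ∈ [n]. Here C(428−1, 2−1) = C(427, 1) = 427.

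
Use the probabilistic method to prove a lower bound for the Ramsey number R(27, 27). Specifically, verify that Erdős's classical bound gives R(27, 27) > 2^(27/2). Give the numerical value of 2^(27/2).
2^(27/2) = 11585.2375; so R(27, 27) > 11585.2375

Colour each edge of K_n uniformly at random with red/blue. The expected number of monochromatic K_27 is C(n, 27) · 2 · 2^(−C(27,2)). If C(n, 27) · 2^(1 − C(27,2)) < 1, then with positive probability no monochromatic K_27 exists, so R(27, 27) > n. The standard estimate C(n, 27) ≤ n^27/27! shows this inequality holds whenever n ≤ 2^(27/2) (since 27! · 2^(C(27,2) − 1) > 2^(27^2/2) ≥ n^27). Hence R(27, 27) > 2^(27/2) = 11585.2375.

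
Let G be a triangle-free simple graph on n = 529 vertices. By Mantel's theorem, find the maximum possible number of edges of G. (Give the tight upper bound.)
ex(529, K_3) = ⌊529^2/4⌋ = 69960

Mantel (1907): a triangle-free graph on n vertices has at most ⌊n^2/4⌋ edges, with equality for the complete bipartite graph K_{⌊n/2⌋, ⌈n/2⌉}. For n = 529: ⌊529^2/4⌋ = ⌊279841/4⌋ = 69960. The extremal graph is K_{264, 265}, which has 264·265 = 69960 edges.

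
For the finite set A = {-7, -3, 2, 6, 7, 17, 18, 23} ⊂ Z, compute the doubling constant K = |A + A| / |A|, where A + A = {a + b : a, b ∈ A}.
K = |A + A| / |A| = 30/8 = 15/4

Enumerate A + A = {a + b : a, b ∈ A}. With |A| = 8, there are |A|^2 = 64 ordered sum pairs; collecting distinct values, A + A = {-14, -10, -6, -5, -1, 0, 3, 4, 8, 9, 10, 11, 12, 13, 14, 15, 16, 19, 20, 23, 24, 25, 29, 30, 34, 35, 36, 40, 41, 46}, so |A + A| = 30. Thus K = 30/8 = 15/4. For comparison, the minimum possible |A + A| over all 8-element sets is 2·8 − 1 = 15 (so min K = 15/8), attained only by arithmetic progressions.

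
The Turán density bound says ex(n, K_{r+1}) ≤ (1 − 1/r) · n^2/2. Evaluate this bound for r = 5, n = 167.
Turán density bound = (4/5) · 167^2/2 = 55778/5 ≈ 11155.6

Turán's theorem: ex(n, K_{r+1}) is achieved by the complete r-partite Turán graph T(n, r) with parts as balanced as possible, and is at most (1 − 1/r) · n^2/2. For r = 5, n = 167: the density bound is (4/5) · 27889/2 = 55778/5 ≈ 11155.6. The integer-valued extremum is e(T(167, 5)) = 11155, which is strictly less than the density bound 55778/5 since 5 ∤ 167 (the parts of T(167, 5) cannot all be equal).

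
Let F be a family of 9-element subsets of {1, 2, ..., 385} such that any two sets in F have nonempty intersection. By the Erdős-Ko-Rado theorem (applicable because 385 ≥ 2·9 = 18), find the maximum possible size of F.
max |F| = C(384, 8) = 10895665708319184

Erdős-Ko-Rado (1961): when n ≥ 2k, max |F| = C(n−1, k−1). The bound is attained by the star {A : i ∈ A} for any fixed i ∈ [n]. Here C(385−1, 9−1) = C(384, 8) = 10895665708319184.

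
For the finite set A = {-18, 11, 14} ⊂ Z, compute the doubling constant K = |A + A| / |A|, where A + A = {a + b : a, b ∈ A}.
K = |A + A| / |A| = 6/3 = 2

Enumerate A + A = {a + b : a, b ∈ A}. With |A| = 3, there are |A|^2 = 9 ordered sum pairs; collecting distinct values, A + A = {-36, -7, -4, 22, 25, 28}, so |A + A| = 6. Thus K = 6/3 = 2. For comparison, the minimum possible |A + A| over all 3-element sets is 2·3 − 1 = 5 (so min K = 5/3), attained only by arithmetic progressions.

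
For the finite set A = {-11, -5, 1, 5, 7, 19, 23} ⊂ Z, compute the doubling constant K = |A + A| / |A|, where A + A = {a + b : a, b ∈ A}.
K = |A + A| / |A| = 21/7 = 3

Enumerate A + A = {a + b : a, b ∈ A}. With |A| = 7, there are |A|^2 = 49 ordered sum pairs; collecting distinct values, A + A = {-22, -16, -10, -6, -4, 0, 2, 6, 8, 10, 12, 14, 18, 20, 24, 26, 28, 30, 38, 42, 46}, so |A + A| = 21. Thus K = 21/7 = 3. For comparison, the minimum possible |A + A| over all 7-element sets is 2·7 − 1 = 13 (so min K = 13/7), attained only by arithmetic progressions.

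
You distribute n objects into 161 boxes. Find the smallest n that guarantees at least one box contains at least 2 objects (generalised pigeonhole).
n = (2 − 1)·161 + 1 = 162

By the generalised pigeonhole principle, to guarantee some box contains ≥ r objects we need more than (r − 1) · k objects total. Threshold: n = (r − 1) · k + 1. With r = 2 and k = 161: n = 1 · 161 + 1 = 161 + 1 = 162. For n = 161 = 1 · 161, we can put exactly 1 objects in every box, avoiding 2 in any single one — so 162 is tight.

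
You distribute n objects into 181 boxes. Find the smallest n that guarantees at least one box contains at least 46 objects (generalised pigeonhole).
n = (46 − 1)·181 + 1 = 8146

By the generalised pigeonhole principle, to guarantee some box contains ≥ r objects we need more than (r − 1) · k objects total. Threshold: n = (r − 1) · k + 1. With r = 46 and k = 181: n = 45 · 181 + 1 = 8145 + 1 = 8146. For n = 8145 = 45 · 181, we can put exactly 45 objects in every box, avoiding 46 in any single one — so 8146 is tight.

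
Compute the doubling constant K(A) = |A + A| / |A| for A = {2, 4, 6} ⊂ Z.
K = |A + A| / |A| = 5/3

Enumerate A + A = {a + b : a, b ∈ A}. With |A| = 3, there are |A|^2 = 9 ordered sum pairs; collecting distinct values, A + A = {4, 6, 8, 10, 12}, so |A + A| = 5. Thus K = 5/3. Here |A + A| = 2|A| − 1 = 5, the minimum possible — so K = 5/3 is minimal, which holds iff A is an arithmetic progression.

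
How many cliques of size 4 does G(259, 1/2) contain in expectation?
E[# K_4] = C(259, 4) · (1/2)^C(4, 2) = 183181376 / 2^6 = 2862209

For each 4-subset S of vertices (there are C(259, 4) = 183181376 such S), let X_S = 1 if S induces a K_4 (all C(4, 2) = 6 edges present). Then P(X_S = 1) = (1/2)^6 = 1/64. By linearity of expectation, E[# K_4] = C(259, 4) · (1/2)^6 = 183181376 / 64 = 2862209.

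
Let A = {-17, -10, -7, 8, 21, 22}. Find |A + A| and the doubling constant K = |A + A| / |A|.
K = |A + A| / |A| = 21/6 = 7/2

Enumerate A + A = {a + b : a, b ∈ A}. With |A| = 6, there are |A|^2 = 36 ordered sum pairs; collecting distinct values, A + A = {-34, -27, -24, -20, -17, -14, -9, -2, 1, 4, 5, 11, 12, 14, 15, 16, 29, 30, 42, 43, 44}, so |A + A| = 21. Thus K = 21/6 = 7/2. For comparison, the minimum possible |A + A| over all 6-element sets is 2·6 − 1 = 11 (so min K = 11/6), attained only by arithmetic progressions.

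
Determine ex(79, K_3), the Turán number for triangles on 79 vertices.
ex(79, K_3) = ⌊79^2/4⌋ = 1560

Mantel (1907): a triangle-free graph on n vertices has at most ⌊n^2/4⌋ edges, with equality for the complete bipartite graph K_{⌊n/2⌋, ⌈n/2⌉}. For n = 79: ⌊79^2/4⌋ = ⌊6241/4⌋ = 1560. The extremal graph is K_{39, 40}, which has 39·40 = 1560 edges.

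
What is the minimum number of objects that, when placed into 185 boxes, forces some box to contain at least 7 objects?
n = (7 − 1)·185 + 1 = 1111

By the generalised pigeonhole principle, to guarantee some box contains ≥ r objects we need more than (r − 1) · k objects total. Threshold: n = (r − 1) · k + 1. With r = 7 and k = 185: n = 6 · 185 + 1 = 1110 + 1 = 1111. For n = 1110 = 6 · 185, we can put exactly 6 objects in every box, avoiding 7 in any single one — so 1111 is tight.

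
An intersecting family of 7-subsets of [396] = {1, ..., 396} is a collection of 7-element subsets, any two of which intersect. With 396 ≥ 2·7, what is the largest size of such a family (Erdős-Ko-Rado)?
max |F| = C(395, 6) = 5077860934510

The Erdős-Ko-Rado theorem states: for n ≥ 2k, an intersecting family of k-subsets of an n-element set has size at most C(n − 1, k − 1), with equality for 'star' families {A ⊆ [n] : |A| = k, i ∈ A} (fix an element i). For n = 396, k = 7: C(395, 6) = 5077860934510.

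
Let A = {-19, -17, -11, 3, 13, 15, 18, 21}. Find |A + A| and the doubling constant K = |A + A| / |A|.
K = |A + A| / |A| = 32/8 = 4

Enumerate A + A = {a + b : a, b ∈ A}. With |A| = 8, there are |A|^2 = 64 ordered sum pairs; collecting distinct values, A + A = {-38, -36, -34, -30, -28, -22, -16, -14, -8, -6, -4, -2, -1, 1, 2, 4, 6, 7, 10, 16, 18, 21, 24, 26, 28, 30, 31, 33, 34, 36, 39, 42}, so |A + A| = 32. Thus K = 32/8 = 4. For comparison, the minimum possible |A + A| over all 8-element sets is 2·8 − 1 = 15 (so min K = 15/8), attained only by arithmetic progressions.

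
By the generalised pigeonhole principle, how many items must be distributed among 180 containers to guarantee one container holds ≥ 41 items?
n = (41 − 1)·180 + 1 = 7201

By the generalised pigeonhole principle, to guarantee some box contains ≥ r objects we need more than (r − 1) · k objects total. Threshold: n = (r − 1) · k + 1. With r = 41 and k = 180: n = 40 · 180 + 1 = 7200 + 1 = 7201. For n = 7200 = 40 · 180, we can put exactly 40 objects in every box, avoiding 41 in any single one — so 7201 is tight.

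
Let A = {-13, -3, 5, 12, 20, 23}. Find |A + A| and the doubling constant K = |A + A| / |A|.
K = |A + A| / |A| = 19/6

Enumerate A + A = {a + b : a, b ∈ A}. With |A| = 6, there are |A|^2 = 36 ordered sum pairs; collecting distinct values, A + A = {-26, -16, -8, -6, -1, 2, 7, 9, 10, 17, 20, 24, 25, 28, 32, 35, 40, 43, 46}, so |A + A| = 19. Thus K = 19/6. For comparison, the minimum possible |A + A| over all 6-element sets is 2·6 − 1 = 11 (so min K = 11/6), attained only by arithmetic progressions.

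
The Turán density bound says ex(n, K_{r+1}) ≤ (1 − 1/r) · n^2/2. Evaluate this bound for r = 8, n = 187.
Turán density bound = (7/8) · 187^2/2 = 244783/16 ≈ 15298.9375

Turán's theorem: ex(n, K_{r+1}) is achieved by the complete r-partite Turán graph T(n, r) with parts as balanced as possible, and is at most (1 − 1/r) · n^2/2. For r = 8, n = 187: the density bound is (7/8) · 34969/2 = 244783/16 ≈ 15298.9375. The integer-valued extremum is e(T(187, 8)) = 15298, which is strictly less than the density bound 244783/16 since 8 ∤ 187 (the parts of T(187, 8) cannot all be equal).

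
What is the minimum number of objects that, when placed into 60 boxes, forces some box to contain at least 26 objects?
n = (26 − 1)·60 + 1 = 1501

By the generalised pigeonhole principle, to guarantee some box contains ≥ r objects we need more than (r − 1) · k objects total. Threshold: n = (r − 1) · k + 1. With r = 26 and k = 60: n = 25 · 60 + 1 = 1500 + 1 = 1501. For n = 1500 = 25 · 60, we can put exactly 25 objects in every box, avoiding 26 in any single one — so 1501 is tight.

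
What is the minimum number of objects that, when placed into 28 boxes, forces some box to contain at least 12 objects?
n = (12 − 1)·28 + 1 = 309

By the generalised pigeonhole principle, to guarantee some box contains ≥ r objects we need more than (r − 1) · k objects total. Threshold: n = (r − 1) · k + 1. With r = 12 and k = 28: n = 11 · 28 + 1 = 308 + 1 = 309. For n = 308 = 11 · 28, we can put exactly 11 objects in every box, avoiding 12 in any single one — so 309 is tight.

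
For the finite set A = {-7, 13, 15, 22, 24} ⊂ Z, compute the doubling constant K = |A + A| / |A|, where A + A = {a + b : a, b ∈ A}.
K = |A + A| / |A| = 14/5

Enumerate A + A = {a + b : a, b ∈ A}. With |A| = 5, there are |A|^2 = 25 ordered sum pairs; collecting distinct values, A + A = {-14, 6, 8, 15, 17, 26, 28, 30, 35, 37, 39, 44, 46, 48}, so |A + A| = 14. Thus K = 14/5. For comparison, the minimum possible |A + A| over all 5-element sets is 2·5 − 1 = 9 (so min K = 9/5), attained only by arithmetic progressions.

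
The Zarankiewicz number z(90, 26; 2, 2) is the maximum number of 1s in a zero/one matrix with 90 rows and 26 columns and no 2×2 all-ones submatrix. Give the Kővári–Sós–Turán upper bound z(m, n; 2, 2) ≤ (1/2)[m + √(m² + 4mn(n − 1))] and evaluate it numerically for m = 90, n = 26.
z(90, 26; 2, 2) ≤ (1/2)[90 + √(90² + 4·90·26·25)] = (1/2)[90 + √242100] = 291.0183

Kővári–Sós–Turán: let r_1, ..., r_90 be the row sums and z = Σ r_i the total number of 1s. Each pair of columns can share at most one row with both entries 1 (else a 2×2 all-ones block appears), so Σ_i C(r_i, 2) ≤ C(26, 2) = 325. By convexity Σ_i C(r_i, 2) ≥ 90·C(z/90, 2) = z(z − 90)/(2·90), giving z² − 90z − 90·26·25 ≤ 0 and hence z ≤ (1/2)[90 + √(8100 + 4·58500)] = (1/2)[90 + √242100] ≈ (1/2)(90 + 492.0366) = 291.0183.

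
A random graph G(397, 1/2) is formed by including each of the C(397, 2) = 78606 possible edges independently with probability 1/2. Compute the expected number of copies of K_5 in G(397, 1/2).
E[# K_5] = C(397, 5) · (1/2)^C(5, 2) = 80129109159 / 2^10 ≈ 78251083.163086

For each 5-subset S of vertices (there are C(397, 5) = 80129109159 such S), let X_S = 1 if S induces a K_5 (all C(5, 2) = 10 edges present). Then P(X_S = 1) = (1/2)^10 = 1/1024. By linearity of expectation, E[# K_5] = C(397, 5) · (1/2)^10 = 80129109159 / 1024 ≈ 78251083.163086.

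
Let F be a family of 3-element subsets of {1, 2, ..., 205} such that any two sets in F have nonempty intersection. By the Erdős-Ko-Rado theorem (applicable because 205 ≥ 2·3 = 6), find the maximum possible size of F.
max |F| = C(204, 2) = 20706

The Erdős-Ko-Rado theorem states: for n ≥ 2k, an intersecting family of k-subsets of an n-element set has size at most C(n − 1, k − 1), with equality for 'star' families {A ⊆ [n] : |A| = k, i ∈ A} (fix an element i). For n = 205, k = 3: C(204, 2) = 20706.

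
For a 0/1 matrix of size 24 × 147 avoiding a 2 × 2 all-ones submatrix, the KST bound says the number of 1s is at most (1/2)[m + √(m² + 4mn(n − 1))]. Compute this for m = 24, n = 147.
z(24, 147; 2, 2) ≤ (1/2)[24 + √(24² + 4·24·147·146)] = (1/2)[24 + √2060928] = 729.7966

Kővári–Sós–Turán: let r_1, ..., r_24 be the row sums and z = Σ r_i the total number of 1s. Each pair of columns can share at most one row with both entries 1 (else a 2×2 all-ones block appears), so Σ_i C(r_i, 2) ≤ C(147, 2) = 10731. By convexity Σ_i C(r_i, 2) ≥ 24·C(z/24, 2) = z(z − 24)/(2·24), giving z² − 24z − 24·147·146 ≤ 0 and hence z ≤ (1/2)[24 + √(576 + 4·515088)] = (1/2)[24 + √2060928] ≈ (1/2)(24 + 1435.5933) = 729.7966.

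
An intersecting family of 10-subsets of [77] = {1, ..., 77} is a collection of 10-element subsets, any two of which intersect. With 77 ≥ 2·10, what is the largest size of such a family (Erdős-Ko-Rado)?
max |F| = C(76, 9) = 142466675900

Erdős-Ko-Rado (1961): when n ≥ 2k, max |F| = C(n−1, k−1). The bound is attained by the star {A : i ∈ A} for any fixed i ∈ [n]. Here C(77−1, 10−1) = C(76, 9) = 142466675900.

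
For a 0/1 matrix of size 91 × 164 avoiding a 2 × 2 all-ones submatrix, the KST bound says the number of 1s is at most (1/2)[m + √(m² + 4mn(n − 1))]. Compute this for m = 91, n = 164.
z(91, 164; 2, 2) ≤ (1/2)[91 + √(91² + 4·91·164·163)] = (1/2)[91 + √9738729] = 1605.8468

Kővári–Sós–Turán: let r_1, ..., r_91 be the row sums and z = Σ r_i the total number of 1s. Each pair of columns can share at most one row with both entries 1 (else a 2×2 all-ones block appears), so Σ_i C(r_i, 2) ≤ C(164, 2) = 13366. By convexity Σ_i C(r_i, 2) ≥ 91·C(z/91, 2) = z(z − 91)/(2·91), giving z² − 91z − 91·164·163 ≤ 0 and hence z ≤ (1/2)[91 + √(8281 + 4·2432612)] = (1/2)[91 + √9738729] ≈ (1/2)(91 + 3120.6937) = 1605.8468.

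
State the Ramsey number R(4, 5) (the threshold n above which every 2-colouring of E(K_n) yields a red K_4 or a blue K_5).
R(4, 5) = 25

Lower bound: an explicit 2-colouring of K_{24} (typically a Paley-type or other structured construction) avoids a red K_4 and a blue K_5, showing R(4, 5) > 24.
Upper bound: the simple Erdős–Szekeres recurrence only gives R(4, 5) ≤ 32; the tight bound R(4, 5) ≤ 25 requires a sharper case analysis (or computer search) of 2-colourings of K_{25}.
Hence R(4, 5) = 25.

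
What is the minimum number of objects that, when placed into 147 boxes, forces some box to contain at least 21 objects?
n = (21 − 1)·147 + 1 = 2941

By the generalised pigeonhole principle, to guarantee some box contains ≥ r objects we need more than (r − 1) · k objects total. Threshold: n = (r − 1) · k + 1. With r = 21 and k = 147: n = 20 · 147 + 1 = 2940 + 1 = 2941. For n = 2940 = 20 · 147, we can put exactly 20 objects in every box, avoiding 21 in any single one — so 2941 is tight.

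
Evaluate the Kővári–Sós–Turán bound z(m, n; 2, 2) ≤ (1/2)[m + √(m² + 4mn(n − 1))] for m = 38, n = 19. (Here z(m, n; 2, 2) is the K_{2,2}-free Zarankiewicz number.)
z(38, 19; 2, 2) ≤ (1/2)[38 + √(38² + 4·38·19·18)] = (1/2)[38 + √53428] = 134.5725

Kővári–Sós–Turán: let r_1, ..., r_38 be the row sums and z = Σ r_i the total number of 1s. Each pair of columns can share at most one row with both entries 1 (else a 2×2 all-ones block appears), so Σ_i C(r_i, 2) ≤ C(19, 2) = 171. By convexity Σ_i C(r_i, 2) ≥ 38·C(z/38, 2) = z(z − 38)/(2·38), giving z² − 38z − 38·19·18 ≤ 0 and hence z ≤ (1/2)[38 + √(1444 + 4·12996)] = (1/2)[38 + √53428] ≈ (1/2)(38 + 231.145) = 134.5725.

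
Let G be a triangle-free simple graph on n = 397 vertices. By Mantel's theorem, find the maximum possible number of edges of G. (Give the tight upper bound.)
ex(397, K_3) = ⌊397^2/4⌋ = 39402

Mantel (1907): a triangle-free graph on n vertices has at most ⌊n^2/4⌋ edges, with equality for the complete bipartite graph K_{⌊n/2⌋, ⌈n/2⌉}. For n = 397: ⌊397^2/4⌋ = ⌊157609/4⌋ = 39402. The extremal graph is K_{198, 199}, which has 198·199 = 39402 edges.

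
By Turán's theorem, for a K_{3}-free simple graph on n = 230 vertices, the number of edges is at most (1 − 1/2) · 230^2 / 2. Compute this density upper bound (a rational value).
Turán density bound = (1/2) · 230^2/2 = 13225

Turán's theorem: ex(n, K_{r+1}) is achieved by the complete r-partite Turán graph T(n, r) with parts as balanced as possible, and is at most (1 − 1/r) · n^2/2. For r = 2, n = 230: the density bound is (1/2) · 52900/2 = 13225. Since 2 ∣ 230, the Turán graph T(230, 2) has parts of equal size 115, and its edge count e(T(230, 2)) = 13225 attains the density bound exactly.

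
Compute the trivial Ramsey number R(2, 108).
R(2, 108) = 108

R(2, k) = k for all k ≥ 2: in a 2-colouring of K_k, either some edge is red (a red K_2) or all edges are blue (a blue K_k). And K_{107} coloured all-blue has no blue K_108, so R(2, 108) > 107. Hence R(2, 108) = 108.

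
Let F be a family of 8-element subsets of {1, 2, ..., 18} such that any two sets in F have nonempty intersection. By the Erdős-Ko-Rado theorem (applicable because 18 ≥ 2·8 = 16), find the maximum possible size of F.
max |F| = C(17, 7) = 19448

The Erdős-Ko-Rado theorem states: for n ≥ 2k, an intersecting family of k-subsets of an n-element set has size at most C(n − 1, k − 1), with equality for 'star' families {A ⊆ [n] : |A| = k, i ∈ A} (fix an element i). For n = 18, k = 8: C(17, 7) = 19448.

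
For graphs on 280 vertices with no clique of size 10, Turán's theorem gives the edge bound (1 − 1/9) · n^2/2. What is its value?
Turán density bound = (8/9) · 280^2/2 = 313600/9 ≈ 34844.4444

Turán's theorem: ex(n, K_{r+1}) is achieved by the complete r-partite Turán graph T(n, r) with parts as balanced as possible, and is at most (1 − 1/r) · n^2/2. For r = 9, n = 280: the density bound is (8/9) · 78400/2 = 313600/9 ≈ 34844.4444. The integer-valued extremum is e(T(280, 9)) = 34844, which is strictly less than the density bound 313600/9 since 9 ∤ 280 (the parts of T(280, 9) cannot all be equal).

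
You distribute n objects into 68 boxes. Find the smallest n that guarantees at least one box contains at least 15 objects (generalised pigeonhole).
n = (15 − 1)·68 + 1 = 953

By the generalised pigeonhole principle, to guarantee some box contains ≥ r objects we need more than (r − 1) · k objects total. Threshold: n = (r − 1) · k + 1. With r = 15 and k = 68: n = 14 · 68 + 1 = 952 + 1 = 953. For n = 952 = 14 · 68, we can put exactly 14 objects in every box, avoiding 15 in any single one — so 953 is tight.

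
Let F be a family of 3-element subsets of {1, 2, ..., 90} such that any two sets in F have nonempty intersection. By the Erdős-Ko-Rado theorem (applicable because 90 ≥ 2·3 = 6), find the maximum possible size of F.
max |F| = C(89, 2) = 3916

Erdős-Ko-Rado (1961): when n ≥ 2k, max |F| = C(n−1, k−1). The bound is attained by the star {A : i ∈ A} for any fixed i ∈ [n]. Here C(90−1, 3−1) = C(89, 2) = 3916.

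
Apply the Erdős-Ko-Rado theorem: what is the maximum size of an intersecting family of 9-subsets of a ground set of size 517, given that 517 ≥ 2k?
max |F| = C(516, 8) = 118030897879629120

Erdős-Ko-Rado (1961): when n ≥ 2k, max |F| = C(n−1, k−1). The bound is attained by the star {A : i ∈ A} for any fixed i ∈ [n]. Here C(517−1, 9−1) = C(516, 8) = 118030897879629120.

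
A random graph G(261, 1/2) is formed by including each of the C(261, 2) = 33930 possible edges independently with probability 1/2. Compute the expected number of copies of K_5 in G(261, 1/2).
E[# K_5] = C(261, 5) · (1/2)^C(5, 2) = 9711475137 / 2^10 ≈ 9483862.438477

For each 5-subset S of vertices (there are C(261, 5) = 9711475137 such S), let X_S = 1 if S induces a K_5 (all C(5, 2) = 10 edges present). Then P(X_S = 1) = (1/2)^10 = 1/1024. By linearity of expectation, E[# K_5] = C(261, 5) · (1/2)^10 = 9711475137 / 1024 ≈ 9483862.438477.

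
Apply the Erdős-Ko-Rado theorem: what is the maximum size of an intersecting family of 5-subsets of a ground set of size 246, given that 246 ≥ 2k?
max |F| = C(245, 4) = 146475945

Erdős-Ko-Rado (1961): when n ≥ 2k, max |F| = C(n−1, k−1). The bound is attained by the star {A : i ∈ A} for any fixed i ∈ [n]. Here C(246−1, 5−1) = C(245, 4) = 146475945.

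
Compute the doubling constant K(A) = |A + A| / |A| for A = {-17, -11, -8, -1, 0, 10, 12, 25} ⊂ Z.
K = |A + A| / |A| = 34/8 = 17/4

Enumerate A + A = {a + b : a, b ∈ A}. With |A| = 8, there are |A|^2 = 64 ordered sum pairs; collecting distinct values, A + A = {-34, -28, -25, -22, -19, -18, -17, -16, -12, -11, -9, -8, -7, -5, -2, -1, 0, 1, 2, 4, 8, 9, 10, 11, 12, 14, 17, 20, 22, 24, 25, 35, 37, 50}, so |A + A| = 34. Thus K = 34/8 = 17/4. For comparison, the minimum possible |A + A| over all 8-element sets is 2·8 − 1 = 15 (so min K = 15/8), attained only by arithmetic progressions.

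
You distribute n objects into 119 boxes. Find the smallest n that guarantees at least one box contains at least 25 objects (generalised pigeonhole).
n = (25 − 1)·119 + 1 = 2857

By the generalised pigeonhole principle, to guarantee some box contains ≥ r objects we need more than (r − 1) · k objects total. Threshold: n = (r − 1) · k + 1. With r = 25 and k = 119: n = 24 · 119 + 1 = 2856 + 1 = 2857. For n = 2856 = 24 · 119, we can put exactly 24 objects in every box, avoiding 25 in any single one — so 2857 is tight.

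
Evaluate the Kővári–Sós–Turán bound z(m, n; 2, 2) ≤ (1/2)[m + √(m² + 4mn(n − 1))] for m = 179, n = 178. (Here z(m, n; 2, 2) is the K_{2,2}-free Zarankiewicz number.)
z(179, 178; 2, 2) ≤ (1/2)[179 + √(179² + 4·179·178·177)] = (1/2)[179 + √22590337] = 2465.9647

Kővári–Sós–Turán: let r_1, ..., r_179 be the row sums and z = Σ r_i the total number of 1s. Each pair of columns can share at most one row with both entries 1 (else a 2×2 all-ones block appears), so Σ_i C(r_i, 2) ≤ C(178, 2) = 15753. By convexity Σ_i C(r_i, 2) ≥ 179·C(z/179, 2) = z(z − 179)/(2·179), giving z² − 179z − 179·178·177 ≤ 0 and hence z ≤ (1/2)[179 + √(32041 + 4·5639574)] = (1/2)[179 + √22590337] ≈ (1/2)(179 + 4752.9293) = 2465.9647.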